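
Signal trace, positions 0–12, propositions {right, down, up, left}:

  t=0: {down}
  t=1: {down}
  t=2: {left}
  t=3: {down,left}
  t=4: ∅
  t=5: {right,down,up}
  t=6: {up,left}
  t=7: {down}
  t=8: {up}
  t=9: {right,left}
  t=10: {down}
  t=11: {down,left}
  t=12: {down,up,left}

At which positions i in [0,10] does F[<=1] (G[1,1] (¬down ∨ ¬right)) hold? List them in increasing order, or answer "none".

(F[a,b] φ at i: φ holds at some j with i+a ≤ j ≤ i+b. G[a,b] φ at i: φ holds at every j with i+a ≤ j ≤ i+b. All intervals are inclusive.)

Evaluate at each i in [0,10]:
  i=0: ✓ (witness j=0)
  i=1: ✓ (witness j=1)
  i=2: ✓ (witness j=2)
  i=3: ✓ (witness j=3)
  i=4: ✓ (witness j=5)
  i=5: ✓ (witness j=5)
  i=6: ✓ (witness j=6)
  i=7: ✓ (witness j=7)
  i=8: ✓ (witness j=8)
  i=9: ✓ (witness j=9)
  i=10: ✓ (witness j=10)

0, 1, 2, 3, 4, 5, 6, 7, 8, 9, 10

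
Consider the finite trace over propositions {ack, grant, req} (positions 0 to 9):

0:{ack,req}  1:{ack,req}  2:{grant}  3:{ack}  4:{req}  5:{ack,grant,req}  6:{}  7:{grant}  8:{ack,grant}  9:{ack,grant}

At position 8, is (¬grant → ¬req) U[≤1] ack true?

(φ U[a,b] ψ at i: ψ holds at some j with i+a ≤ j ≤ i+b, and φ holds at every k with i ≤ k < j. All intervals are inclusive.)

Holds

Need some j in [8,9] with ack, and (¬grant → ¬req) at every k in [8,j-1].
  j=8: ack holds; no prefix to check → satisfied.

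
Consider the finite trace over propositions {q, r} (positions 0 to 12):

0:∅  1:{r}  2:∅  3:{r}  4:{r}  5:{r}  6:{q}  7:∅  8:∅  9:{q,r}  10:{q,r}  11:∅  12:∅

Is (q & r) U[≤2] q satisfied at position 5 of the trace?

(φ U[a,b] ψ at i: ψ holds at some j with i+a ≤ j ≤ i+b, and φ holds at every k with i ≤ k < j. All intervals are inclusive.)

No

Need some j in [5,7] with q, and (q & r) at every k in [5,j-1].
  j=5: q false.
  j=6: q holds, but (q & r) fails at k=5 → not this j.
  j=7: q false.
No j in the window works → until fails.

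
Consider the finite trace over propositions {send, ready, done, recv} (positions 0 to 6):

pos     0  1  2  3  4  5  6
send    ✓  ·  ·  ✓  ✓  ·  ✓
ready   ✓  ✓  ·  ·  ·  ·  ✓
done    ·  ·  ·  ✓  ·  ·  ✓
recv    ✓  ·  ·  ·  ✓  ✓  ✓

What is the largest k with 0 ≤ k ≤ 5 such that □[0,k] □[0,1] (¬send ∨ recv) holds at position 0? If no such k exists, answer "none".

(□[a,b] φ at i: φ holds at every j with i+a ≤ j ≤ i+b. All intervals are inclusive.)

1

□[0,1] (¬send ∨ recv) must hold from j=0 onward; find where it first fails.
  j=0: holds
  j=1: holds
  j=2: fails
Holds on [0,1], so largest k = 1.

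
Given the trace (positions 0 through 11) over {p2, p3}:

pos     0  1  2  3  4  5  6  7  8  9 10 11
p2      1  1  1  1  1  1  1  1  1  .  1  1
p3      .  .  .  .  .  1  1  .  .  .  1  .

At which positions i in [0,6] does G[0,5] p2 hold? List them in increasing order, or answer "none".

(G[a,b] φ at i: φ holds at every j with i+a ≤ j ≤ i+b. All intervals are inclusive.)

0, 1, 2, 3

Evaluate at each i in [0,6]:
  i=0: ✓ (all of [0,5])
  i=1: ✓ (all of [1,6])
  i=2: ✓ (all of [2,7])
  i=3: ✓ (all of [3,8])
  i=4: ✗ (fails at j=9)
  i=5: ✗ (fails at j=9)
  i=6: ✗ (fails at j=9)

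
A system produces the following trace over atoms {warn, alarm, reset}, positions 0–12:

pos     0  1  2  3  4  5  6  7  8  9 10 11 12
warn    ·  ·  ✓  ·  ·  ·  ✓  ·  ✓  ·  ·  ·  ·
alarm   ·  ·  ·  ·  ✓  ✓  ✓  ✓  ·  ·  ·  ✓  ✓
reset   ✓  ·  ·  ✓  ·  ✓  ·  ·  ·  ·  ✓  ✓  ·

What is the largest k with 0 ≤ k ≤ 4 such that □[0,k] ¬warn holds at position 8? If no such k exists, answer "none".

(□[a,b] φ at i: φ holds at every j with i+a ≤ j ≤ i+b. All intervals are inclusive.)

none

¬warn must hold from j=8 onward; find where it first fails.
  j=8: fails → no k works.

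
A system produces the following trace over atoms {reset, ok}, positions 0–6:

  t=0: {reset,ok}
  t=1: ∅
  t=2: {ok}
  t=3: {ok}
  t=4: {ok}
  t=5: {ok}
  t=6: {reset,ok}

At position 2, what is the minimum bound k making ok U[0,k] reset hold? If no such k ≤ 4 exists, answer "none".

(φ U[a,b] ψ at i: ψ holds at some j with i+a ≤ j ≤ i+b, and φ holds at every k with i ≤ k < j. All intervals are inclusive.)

Need earliest j ≥ 2 with reset, and ok at every k in [2,j-1].
  j=2: rhs fails.
  j=3: rhs fails.
  j=4: rhs fails.
  j=5: rhs fails.
  j=6: rhs holds; lhs holds on [2,5]. k = 4.

4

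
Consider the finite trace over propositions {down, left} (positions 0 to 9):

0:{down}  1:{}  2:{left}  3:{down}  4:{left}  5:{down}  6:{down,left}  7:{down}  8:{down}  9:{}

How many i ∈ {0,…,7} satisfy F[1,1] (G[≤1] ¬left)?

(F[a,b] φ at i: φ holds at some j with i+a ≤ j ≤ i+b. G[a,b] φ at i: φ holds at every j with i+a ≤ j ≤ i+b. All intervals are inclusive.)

Evaluate at each i in [0,7]:
  i=0: ✗ (none in [1,1])
  i=1: ✗ (none in [2,2])
  i=2: ✗ (none in [3,3])
  i=3: ✗ (none in [4,4])
  i=4: ✗ (none in [5,5])
  i=5: ✗ (none in [6,6])
  i=6: ✓ (witness j=7)
  i=7: ✓ (witness j=8)
Positions where it holds: {6, 7} → 2.

2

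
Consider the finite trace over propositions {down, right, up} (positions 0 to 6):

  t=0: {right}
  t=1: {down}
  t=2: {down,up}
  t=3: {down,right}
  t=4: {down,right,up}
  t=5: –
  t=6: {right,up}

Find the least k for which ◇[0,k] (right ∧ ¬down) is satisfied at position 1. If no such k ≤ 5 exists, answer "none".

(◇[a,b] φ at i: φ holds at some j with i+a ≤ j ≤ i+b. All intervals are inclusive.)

Scan j = 1,2,… for (right ∧ ¬down):
  j=1: fails
  j=2: fails
  j=3: fails
  j=4: fails
  j=5: fails
  j=6: holds
First hit at j=6, so smallest k = 6-1 = 5.

5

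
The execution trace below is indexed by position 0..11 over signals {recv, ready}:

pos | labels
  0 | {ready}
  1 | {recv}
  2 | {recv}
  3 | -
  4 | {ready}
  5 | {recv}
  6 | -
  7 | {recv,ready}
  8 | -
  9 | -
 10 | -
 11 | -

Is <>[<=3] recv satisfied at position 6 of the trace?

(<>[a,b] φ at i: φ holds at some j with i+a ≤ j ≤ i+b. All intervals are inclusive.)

Check recv at each j in [6,9]:
  j=6: false
  j=7: true
  j=8: false
  j=9: false
Found at j=7 → formula holds.

Holds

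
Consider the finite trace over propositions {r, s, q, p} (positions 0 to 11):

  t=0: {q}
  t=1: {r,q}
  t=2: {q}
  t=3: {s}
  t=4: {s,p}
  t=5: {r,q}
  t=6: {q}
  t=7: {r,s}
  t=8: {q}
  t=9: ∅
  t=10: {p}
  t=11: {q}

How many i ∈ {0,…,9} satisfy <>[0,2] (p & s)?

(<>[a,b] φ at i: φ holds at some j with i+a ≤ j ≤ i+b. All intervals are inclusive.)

3

Evaluate at each i in [0,9]:
  i=0: ✗ (none in [0,2])
  i=1: ✗ (none in [1,3])
  i=2: ✓ (witness j=4)
  i=3: ✓ (witness j=4)
  i=4: ✓ (witness j=4)
  i=5: ✗ (none in [5,7])
  i=6: ✗ (none in [6,8])
  i=7: ✗ (none in [7,9])
  i=8: ✗ (none in [8,10])
  i=9: ✗ (none in [9,11])
Positions where it holds: {2, 3, 4} → 3.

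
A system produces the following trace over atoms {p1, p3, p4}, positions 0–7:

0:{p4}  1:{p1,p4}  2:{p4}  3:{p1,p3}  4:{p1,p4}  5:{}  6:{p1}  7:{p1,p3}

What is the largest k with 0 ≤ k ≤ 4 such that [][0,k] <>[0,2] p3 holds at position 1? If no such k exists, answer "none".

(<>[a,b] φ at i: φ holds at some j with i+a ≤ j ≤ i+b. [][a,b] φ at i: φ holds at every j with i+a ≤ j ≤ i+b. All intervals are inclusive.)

<>[0,2] p3 must hold from j=1 onward; find where it first fails.
  j=1: holds
  j=2: holds
  j=3: holds
  j=4: fails
Holds on [1,3], so largest k = 2.

2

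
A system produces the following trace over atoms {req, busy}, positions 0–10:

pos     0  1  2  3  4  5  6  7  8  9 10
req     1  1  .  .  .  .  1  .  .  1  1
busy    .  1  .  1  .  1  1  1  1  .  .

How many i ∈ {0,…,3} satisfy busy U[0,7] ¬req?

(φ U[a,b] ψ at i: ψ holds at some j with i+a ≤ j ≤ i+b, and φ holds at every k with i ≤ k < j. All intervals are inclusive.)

3

Evaluate at each i in [0,3]:
  i=0: ✗ (lhs fails at k=0 before rhs at j=2)
  i=1: ✓ (rhs at j=2; lhs holds on [1,1])
  i=2: ✓ (rhs at j=2)
  i=3: ✓ (rhs at j=3)
Positions where it holds: {1, 2, 3} → 3.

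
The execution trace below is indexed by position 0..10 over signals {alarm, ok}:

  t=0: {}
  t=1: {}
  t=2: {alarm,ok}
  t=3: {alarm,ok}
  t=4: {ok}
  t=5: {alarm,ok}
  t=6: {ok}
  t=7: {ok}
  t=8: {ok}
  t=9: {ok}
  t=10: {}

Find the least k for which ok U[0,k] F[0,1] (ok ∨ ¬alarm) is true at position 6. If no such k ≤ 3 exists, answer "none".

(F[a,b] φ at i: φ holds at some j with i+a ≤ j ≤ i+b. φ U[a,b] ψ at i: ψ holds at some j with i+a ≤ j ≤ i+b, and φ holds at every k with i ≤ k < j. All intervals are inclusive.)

Need earliest j ≥ 6 with F[0,1] (ok ∨ ¬alarm), and ok at every k in [6,j-1].
  j=6: rhs holds (empty prefix). k = 0.

0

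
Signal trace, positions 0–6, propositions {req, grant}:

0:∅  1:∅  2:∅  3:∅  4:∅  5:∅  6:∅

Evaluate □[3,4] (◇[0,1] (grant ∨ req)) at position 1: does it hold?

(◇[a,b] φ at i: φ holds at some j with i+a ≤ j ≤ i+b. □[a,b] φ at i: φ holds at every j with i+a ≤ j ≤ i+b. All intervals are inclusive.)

False

Check ◇[0,1] (grant ∨ req) at every j in [4,5]:
  j=4: fails (none in [4,5])
  j=5: fails (none in [5,6])
Fails at j=4 → formula fails.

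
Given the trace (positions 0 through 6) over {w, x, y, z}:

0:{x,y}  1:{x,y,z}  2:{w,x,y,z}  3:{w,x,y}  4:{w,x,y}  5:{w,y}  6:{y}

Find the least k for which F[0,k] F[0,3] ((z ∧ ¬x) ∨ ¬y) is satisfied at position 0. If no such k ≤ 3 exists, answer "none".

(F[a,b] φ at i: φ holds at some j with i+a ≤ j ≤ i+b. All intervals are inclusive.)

none

Scan j = 0,1,… for F[0,3] ((z ∧ ¬x) ∨ ¬y):
  j=0: fails
  j=1: fails
  j=2: fails
  j=3: fails
No j in [0,3] satisfies it → none.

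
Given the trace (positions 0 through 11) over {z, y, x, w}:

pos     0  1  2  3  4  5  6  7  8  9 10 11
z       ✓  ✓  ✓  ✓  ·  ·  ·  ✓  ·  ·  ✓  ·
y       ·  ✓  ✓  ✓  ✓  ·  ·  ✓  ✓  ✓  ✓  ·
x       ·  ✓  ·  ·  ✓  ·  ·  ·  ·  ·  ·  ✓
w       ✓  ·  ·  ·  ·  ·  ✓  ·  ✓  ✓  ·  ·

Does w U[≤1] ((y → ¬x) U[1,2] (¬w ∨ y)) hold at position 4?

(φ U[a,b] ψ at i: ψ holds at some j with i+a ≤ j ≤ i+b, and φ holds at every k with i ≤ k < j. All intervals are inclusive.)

Does not hold

Need some j in [4,5] with ((y → ¬x) U[1,2] (¬w ∨ y)), and w at every k in [4,j-1].
  j=4: ((y → ¬x) U[1,2] (¬w ∨ y)) — fails.
  j=5: ((y → ¬x) U[1,2] (¬w ∨ y)) holds, but w fails at k=4 → not this j.
No j in the window works → until fails.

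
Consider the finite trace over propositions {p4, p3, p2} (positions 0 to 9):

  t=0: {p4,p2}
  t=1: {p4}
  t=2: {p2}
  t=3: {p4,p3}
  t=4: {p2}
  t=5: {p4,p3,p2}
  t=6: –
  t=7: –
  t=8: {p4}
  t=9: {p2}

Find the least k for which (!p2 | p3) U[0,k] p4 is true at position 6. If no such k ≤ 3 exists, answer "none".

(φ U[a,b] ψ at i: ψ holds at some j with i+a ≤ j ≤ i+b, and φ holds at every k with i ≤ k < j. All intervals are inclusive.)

Need earliest j ≥ 6 with p4, and (!p2 | p3) at every k in [6,j-1].
  j=6: rhs fails.
  j=7: rhs fails.
  j=8: rhs holds; lhs holds on [6,7]. k = 2.

2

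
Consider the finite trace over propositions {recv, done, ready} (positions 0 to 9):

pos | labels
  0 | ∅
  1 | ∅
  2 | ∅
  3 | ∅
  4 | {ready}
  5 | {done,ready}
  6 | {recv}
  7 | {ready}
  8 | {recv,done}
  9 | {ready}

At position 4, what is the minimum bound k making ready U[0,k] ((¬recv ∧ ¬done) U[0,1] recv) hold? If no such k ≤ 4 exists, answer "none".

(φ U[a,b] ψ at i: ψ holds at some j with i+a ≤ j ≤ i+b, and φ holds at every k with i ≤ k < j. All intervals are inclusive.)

Need earliest j ≥ 4 with ((¬recv ∧ ¬done) U[0,1] recv), and ready at every k in [4,j-1].
  j=4: rhs fails.
  j=5: rhs fails.
  j=6: rhs holds; lhs holds on [4,5]. k = 2.

2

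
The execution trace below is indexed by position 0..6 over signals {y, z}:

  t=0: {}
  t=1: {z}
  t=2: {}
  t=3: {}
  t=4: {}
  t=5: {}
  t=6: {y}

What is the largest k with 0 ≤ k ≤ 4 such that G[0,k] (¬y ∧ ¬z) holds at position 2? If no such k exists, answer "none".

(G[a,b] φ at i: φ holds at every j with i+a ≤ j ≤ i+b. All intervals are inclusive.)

3

(¬y ∧ ¬z) must hold from j=2 onward; find where it first fails.
  j=2: holds
  j=3: holds
  j=4: holds
  j=5: holds
  j=6: fails
Holds on [2,5], so largest k = 3.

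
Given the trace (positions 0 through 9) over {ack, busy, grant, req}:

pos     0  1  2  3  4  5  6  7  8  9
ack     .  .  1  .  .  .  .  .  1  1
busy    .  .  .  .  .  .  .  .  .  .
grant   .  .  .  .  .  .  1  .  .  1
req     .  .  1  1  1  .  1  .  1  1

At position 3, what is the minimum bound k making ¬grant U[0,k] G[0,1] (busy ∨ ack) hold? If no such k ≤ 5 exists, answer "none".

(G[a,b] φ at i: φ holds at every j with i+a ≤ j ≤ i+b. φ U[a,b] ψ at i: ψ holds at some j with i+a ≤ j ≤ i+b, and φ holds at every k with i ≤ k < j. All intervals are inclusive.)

none

Need earliest j ≥ 3 with G[0,1] (busy ∨ ack), and ¬grant at every k in [3,j-1].
  j=3: rhs fails.
  j=4: rhs fails.
  j=5: rhs fails.
  j=6: rhs fails.
  j=7: rhs fails.
  j=8: rhs holds but lhs fails at k=6.
No witness within the range → none.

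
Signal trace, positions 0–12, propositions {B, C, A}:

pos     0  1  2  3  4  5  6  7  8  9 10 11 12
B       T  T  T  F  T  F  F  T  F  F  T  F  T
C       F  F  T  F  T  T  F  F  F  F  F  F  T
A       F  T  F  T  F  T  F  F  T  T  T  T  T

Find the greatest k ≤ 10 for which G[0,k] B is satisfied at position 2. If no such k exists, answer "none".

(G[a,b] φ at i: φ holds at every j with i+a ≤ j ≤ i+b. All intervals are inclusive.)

B must hold from j=2 onward; find where it first fails.
  j=2: holds
  j=3: fails
Holds on [2,2], so largest k = 0.

0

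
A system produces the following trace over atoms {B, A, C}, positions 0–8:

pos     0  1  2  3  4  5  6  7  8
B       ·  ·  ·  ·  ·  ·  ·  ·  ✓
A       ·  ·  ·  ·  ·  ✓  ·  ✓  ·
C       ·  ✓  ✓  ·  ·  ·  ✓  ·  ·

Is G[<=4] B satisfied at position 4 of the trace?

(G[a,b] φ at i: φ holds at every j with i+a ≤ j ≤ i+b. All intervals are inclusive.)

Check B at every j in [4,8]:
  j=4: false
  j=5: false
  j=6: false
  j=7: false
  j=8: true
Fails at j=4 → formula fails.

Does not hold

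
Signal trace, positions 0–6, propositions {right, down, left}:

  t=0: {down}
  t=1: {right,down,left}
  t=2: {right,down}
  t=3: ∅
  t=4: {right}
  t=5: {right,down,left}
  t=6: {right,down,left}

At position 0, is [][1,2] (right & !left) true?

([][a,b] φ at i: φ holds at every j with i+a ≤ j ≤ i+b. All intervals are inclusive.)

No

Check (right & !left) at every j in [1,2]:
  j=1: false
  j=2: true
Fails at j=1 → formula fails.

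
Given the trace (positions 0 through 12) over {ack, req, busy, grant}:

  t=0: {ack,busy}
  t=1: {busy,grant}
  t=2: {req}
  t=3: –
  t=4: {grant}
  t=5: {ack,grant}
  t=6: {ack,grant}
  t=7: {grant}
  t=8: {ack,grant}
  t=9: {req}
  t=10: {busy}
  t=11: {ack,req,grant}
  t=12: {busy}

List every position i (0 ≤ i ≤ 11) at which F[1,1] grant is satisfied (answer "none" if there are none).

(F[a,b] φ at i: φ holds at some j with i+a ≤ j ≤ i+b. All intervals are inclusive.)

0, 3, 4, 5, 6, 7, 10

Evaluate at each i in [0,11]:
  i=0: ✓ (witness j=1)
  i=1: ✗ (none in [2,2])
  i=2: ✗ (none in [3,3])
  i=3: ✓ (witness j=4)
  i=4: ✓ (witness j=5)
  i=5: ✓ (witness j=6)
  i=6: ✓ (witness j=7)
  i=7: ✓ (witness j=8)
  i=8: ✗ (none in [9,9])
  i=9: ✗ (none in [10,10])
  i=10: ✓ (witness j=11)
  i=11: ✗ (none in [12,12])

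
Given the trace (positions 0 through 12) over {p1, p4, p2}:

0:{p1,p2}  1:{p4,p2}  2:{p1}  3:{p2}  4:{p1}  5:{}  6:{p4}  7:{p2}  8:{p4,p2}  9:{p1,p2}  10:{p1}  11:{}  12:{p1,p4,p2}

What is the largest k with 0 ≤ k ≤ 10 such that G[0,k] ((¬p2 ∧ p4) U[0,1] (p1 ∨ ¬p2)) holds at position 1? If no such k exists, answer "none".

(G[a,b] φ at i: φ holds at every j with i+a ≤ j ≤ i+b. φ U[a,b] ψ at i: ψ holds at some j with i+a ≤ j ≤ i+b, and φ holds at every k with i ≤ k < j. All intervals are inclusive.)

((¬p2 ∧ p4) U[0,1] (p1 ∨ ¬p2)) must hold from j=1 onward; find where it first fails.
  j=1: fails → no k works.

none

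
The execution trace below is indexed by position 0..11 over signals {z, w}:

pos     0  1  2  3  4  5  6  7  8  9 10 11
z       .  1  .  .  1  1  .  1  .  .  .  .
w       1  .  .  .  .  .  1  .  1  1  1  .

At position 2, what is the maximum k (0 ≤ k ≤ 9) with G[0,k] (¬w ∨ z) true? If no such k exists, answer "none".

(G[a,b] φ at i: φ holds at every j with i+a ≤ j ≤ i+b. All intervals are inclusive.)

3

(¬w ∨ z) must hold from j=2 onward; find where it first fails.
  j=2: holds
  j=3: holds
  j=4: holds
  j=5: holds
  j=6: fails
Holds on [2,5], so largest k = 3.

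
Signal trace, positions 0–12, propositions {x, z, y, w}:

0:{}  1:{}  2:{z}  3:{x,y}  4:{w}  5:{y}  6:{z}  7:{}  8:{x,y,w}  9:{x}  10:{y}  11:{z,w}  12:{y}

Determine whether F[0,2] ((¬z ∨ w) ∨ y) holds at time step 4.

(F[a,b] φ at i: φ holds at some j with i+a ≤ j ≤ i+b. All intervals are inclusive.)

True

Check ((¬z ∨ w) ∨ y) at each j in [4,6]:
  j=4: true
  j=5: true
  j=6: false
Found at j=4 → formula holds.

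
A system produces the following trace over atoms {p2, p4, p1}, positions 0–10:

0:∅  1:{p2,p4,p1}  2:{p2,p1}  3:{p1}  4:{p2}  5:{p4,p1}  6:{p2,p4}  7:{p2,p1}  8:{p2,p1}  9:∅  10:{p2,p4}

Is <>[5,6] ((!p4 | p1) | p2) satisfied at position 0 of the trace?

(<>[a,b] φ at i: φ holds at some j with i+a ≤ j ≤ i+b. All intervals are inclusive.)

Check ((!p4 | p1) | p2) at each j in [5,6]:
  j=5: true
  j=6: true
Found at j=5 → formula holds.

Yes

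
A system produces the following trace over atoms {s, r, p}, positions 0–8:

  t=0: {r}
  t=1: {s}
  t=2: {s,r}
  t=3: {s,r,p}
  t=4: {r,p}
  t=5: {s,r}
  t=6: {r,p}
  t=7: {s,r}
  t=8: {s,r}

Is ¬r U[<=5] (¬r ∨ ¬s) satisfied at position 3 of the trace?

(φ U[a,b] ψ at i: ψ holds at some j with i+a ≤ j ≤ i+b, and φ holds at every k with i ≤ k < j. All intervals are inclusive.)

Need some j in [3,8] with (¬r ∨ ¬s), and ¬r at every k in [3,j-1].
  j=3: (¬r ∨ ¬s) false.
  j=4: (¬r ∨ ¬s) holds, but ¬r fails at k=3 → not this j.
  j=5: (¬r ∨ ¬s) false.
  j=6: (¬r ∨ ¬s) holds, but ¬r fails at k=3 → not this j.
  j=7: (¬r ∨ ¬s) false.
  j=8: (¬r ∨ ¬s) false.
No j in the window works → until fails.

No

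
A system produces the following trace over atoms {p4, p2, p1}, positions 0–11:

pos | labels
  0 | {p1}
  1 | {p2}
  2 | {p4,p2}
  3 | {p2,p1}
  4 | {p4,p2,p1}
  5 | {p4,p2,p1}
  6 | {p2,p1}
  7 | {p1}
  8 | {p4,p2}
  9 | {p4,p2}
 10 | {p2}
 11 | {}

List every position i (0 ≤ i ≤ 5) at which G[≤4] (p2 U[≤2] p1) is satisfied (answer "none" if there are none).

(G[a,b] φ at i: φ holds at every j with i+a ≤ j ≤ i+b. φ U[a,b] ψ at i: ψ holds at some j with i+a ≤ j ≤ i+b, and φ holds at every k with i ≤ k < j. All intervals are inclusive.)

0, 1, 2, 3

Evaluate at each i in [0,5]:
  i=0: ✓ (all of [0,4])
  i=1: ✓ (all of [1,5])
  i=2: ✓ (all of [2,6])
  i=3: ✓ (all of [3,7])
  i=4: ✗ (fails at j=8)
  i=5: ✗ (fails at j=8)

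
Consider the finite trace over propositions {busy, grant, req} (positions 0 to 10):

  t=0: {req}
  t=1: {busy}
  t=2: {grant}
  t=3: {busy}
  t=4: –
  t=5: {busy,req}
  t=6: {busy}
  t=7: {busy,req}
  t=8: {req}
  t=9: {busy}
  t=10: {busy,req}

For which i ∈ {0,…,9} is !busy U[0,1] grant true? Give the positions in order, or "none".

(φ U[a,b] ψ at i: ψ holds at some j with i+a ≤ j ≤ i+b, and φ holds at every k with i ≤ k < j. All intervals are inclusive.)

Evaluate at each i in [0,9]:
  i=0: ✗ (no rhs in [0,1])
  i=1: ✗ (lhs fails at k=1 before rhs at j=2)
  i=2: ✓ (rhs at j=2)
  i=3: ✗ (no rhs in [3,4])
  i=4: ✗ (no rhs in [4,5])
  i=5: ✗ (no rhs in [5,6])
  i=6: ✗ (no rhs in [6,7])
  i=7: ✗ (no rhs in [7,8])
  i=8: ✗ (no rhs in [8,9])
  i=9: ✗ (no rhs in [9,10])

2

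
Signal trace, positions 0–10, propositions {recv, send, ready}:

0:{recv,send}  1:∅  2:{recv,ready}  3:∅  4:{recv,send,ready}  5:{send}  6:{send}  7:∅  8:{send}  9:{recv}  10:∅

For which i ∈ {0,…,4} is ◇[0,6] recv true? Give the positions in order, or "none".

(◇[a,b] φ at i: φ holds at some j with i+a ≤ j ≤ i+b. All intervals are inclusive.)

Evaluate at each i in [0,4]:
  i=0: ✓ (witness j=0)
  i=1: ✓ (witness j=2)
  i=2: ✓ (witness j=2)
  i=3: ✓ (witness j=4)
  i=4: ✓ (witness j=4)

0, 1, 2, 3, 4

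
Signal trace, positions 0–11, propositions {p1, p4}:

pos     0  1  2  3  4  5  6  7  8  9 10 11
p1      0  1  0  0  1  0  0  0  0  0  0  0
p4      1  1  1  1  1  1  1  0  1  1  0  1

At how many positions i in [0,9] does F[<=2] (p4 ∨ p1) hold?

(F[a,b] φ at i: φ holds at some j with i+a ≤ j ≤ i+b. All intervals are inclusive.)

10

Evaluate at each i in [0,9]:
  i=0: ✓ (witness j=0)
  i=1: ✓ (witness j=1)
  i=2: ✓ (witness j=2)
  i=3: ✓ (witness j=3)
  i=4: ✓ (witness j=4)
  i=5: ✓ (witness j=5)
  i=6: ✓ (witness j=6)
  i=7: ✓ (witness j=8)
  i=8: ✓ (witness j=8)
  i=9: ✓ (witness j=9)
Positions where it holds: {0, 1, 2, 3, 4, 5, 6, 7, 8, 9} → 10.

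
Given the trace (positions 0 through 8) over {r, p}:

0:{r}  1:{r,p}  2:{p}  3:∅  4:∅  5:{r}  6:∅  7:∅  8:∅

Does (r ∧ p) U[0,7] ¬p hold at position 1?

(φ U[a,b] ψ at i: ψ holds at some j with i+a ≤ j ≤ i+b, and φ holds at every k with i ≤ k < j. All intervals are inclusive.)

No

Need some j in [1,8] with ¬p, and (r ∧ p) at every k in [1,j-1].
  j=1: ¬p false.
  j=2: ¬p false.
  j=3: ¬p holds, but (r ∧ p) fails at k=2 → not this j.
  j=4: ¬p holds, but (r ∧ p) fails at k=2 → not this j.
  j=5: ¬p holds, but (r ∧ p) fails at k=2 → not this j.
  j=6: ¬p holds, but (r ∧ p) fails at k=2 → not this j.
  j=7: ¬p holds, but (r ∧ p) fails at k=2 → not this j.
  j=8: ¬p holds, but (r ∧ p) fails at k=2 → not this j.
No j in the window works → until fails.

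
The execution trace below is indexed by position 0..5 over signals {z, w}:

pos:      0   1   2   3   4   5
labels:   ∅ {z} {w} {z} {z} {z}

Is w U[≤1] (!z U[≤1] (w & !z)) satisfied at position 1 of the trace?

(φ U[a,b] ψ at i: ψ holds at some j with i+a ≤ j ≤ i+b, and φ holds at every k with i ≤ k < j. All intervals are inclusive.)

Does not hold

Need some j in [1,2] with (!z U[≤1] (w & !z)), and w at every k in [1,j-1].
  j=1: (!z U[≤1] (w & !z)) — fails.
  j=2: (!z U[≤1] (w & !z)) holds, but w fails at k=1 → not this j.
No j in the window works → until fails.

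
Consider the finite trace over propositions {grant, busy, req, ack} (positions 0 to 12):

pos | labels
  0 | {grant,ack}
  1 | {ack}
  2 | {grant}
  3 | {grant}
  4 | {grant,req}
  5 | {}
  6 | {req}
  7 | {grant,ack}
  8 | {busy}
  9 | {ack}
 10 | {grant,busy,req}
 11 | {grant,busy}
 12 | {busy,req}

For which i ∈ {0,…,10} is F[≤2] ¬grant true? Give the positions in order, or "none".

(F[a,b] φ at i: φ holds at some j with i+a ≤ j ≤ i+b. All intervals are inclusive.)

0, 1, 3, 4, 5, 6, 7, 8, 9, 10

Evaluate at each i in [0,10]:
  i=0: ✓ (witness j=1)
  i=1: ✓ (witness j=1)
  i=2: ✗ (none in [2,4])
  i=3: ✓ (witness j=5)
  i=4: ✓ (witness j=5)
  i=5: ✓ (witness j=5)
  i=6: ✓ (witness j=6)
  i=7: ✓ (witness j=8)
  i=8: ✓ (witness j=8)
  i=9: ✓ (witness j=9)
  i=10: ✓ (witness j=12)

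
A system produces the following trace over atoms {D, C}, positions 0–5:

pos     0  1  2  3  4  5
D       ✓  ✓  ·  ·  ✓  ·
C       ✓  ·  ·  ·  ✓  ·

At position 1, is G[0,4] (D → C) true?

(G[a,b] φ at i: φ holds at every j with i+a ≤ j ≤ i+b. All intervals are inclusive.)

False

Check (D → C) at every j in [1,5]:
  j=1: antecedent true; consequent false → ✗
  j=2: antecedent false → ✓
  j=3: antecedent false → ✓
  j=4: antecedent true; consequent true → ✓
  j=5: antecedent false → ✓
Fails at j=1 → formula fails.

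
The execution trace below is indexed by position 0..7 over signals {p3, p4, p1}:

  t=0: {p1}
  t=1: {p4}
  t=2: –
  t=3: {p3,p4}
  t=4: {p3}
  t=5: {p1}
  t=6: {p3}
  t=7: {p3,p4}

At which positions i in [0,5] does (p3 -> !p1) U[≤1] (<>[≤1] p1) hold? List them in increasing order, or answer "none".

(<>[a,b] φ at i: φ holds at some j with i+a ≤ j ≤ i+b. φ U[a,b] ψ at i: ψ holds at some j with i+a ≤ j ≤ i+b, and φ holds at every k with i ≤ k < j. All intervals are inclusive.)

0, 3, 4, 5

Evaluate at each i in [0,5]:
  i=0: ✓ (rhs at j=0)
  i=1: ✗ (no rhs in [1,2])
  i=2: ✗ (no rhs in [2,3])
  i=3: ✓ (rhs at j=4; lhs holds on [3,3])
  i=4: ✓ (rhs at j=4)
  i=5: ✓ (rhs at j=5)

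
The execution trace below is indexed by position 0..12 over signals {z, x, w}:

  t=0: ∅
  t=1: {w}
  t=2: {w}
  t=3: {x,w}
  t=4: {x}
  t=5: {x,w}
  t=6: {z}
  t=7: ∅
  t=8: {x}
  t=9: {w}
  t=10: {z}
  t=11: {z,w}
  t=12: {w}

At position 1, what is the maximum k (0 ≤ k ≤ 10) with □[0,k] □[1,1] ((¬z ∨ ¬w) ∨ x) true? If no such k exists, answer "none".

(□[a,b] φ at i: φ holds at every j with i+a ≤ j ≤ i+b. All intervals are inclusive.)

□[1,1] ((¬z ∨ ¬w) ∨ x) must hold from j=1 onward; find where it first fails.
  j=1: holds
  j=2: holds
  j=3: holds
  j=4: holds
  j=5: holds
  j=6: holds
  j=7: holds
  j=8: holds
  j=9: holds
  j=10: fails
Holds on [1,9], so largest k = 8.

8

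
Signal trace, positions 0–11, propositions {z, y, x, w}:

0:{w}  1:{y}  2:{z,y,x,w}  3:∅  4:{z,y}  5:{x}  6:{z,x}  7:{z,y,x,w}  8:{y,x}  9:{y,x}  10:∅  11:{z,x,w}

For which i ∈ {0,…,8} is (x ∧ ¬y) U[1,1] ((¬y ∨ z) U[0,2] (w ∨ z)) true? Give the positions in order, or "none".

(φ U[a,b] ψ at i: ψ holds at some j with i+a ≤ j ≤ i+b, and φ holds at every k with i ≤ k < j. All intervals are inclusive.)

Evaluate at each i in [0,8]:
  i=0: ✗ (no rhs in [1,1])
  i=1: ✗ (lhs fails at k=1 before rhs at j=2)
  i=2: ✗ (lhs fails at k=2 before rhs at j=3)
  i=3: ✗ (lhs fails at k=3 before rhs at j=4)
  i=4: ✗ (lhs fails at k=4 before rhs at j=5)
  i=5: ✓ (rhs at j=6; lhs holds on [5,5])
  i=6: ✓ (rhs at j=7; lhs holds on [6,6])
  i=7: ✗ (no rhs in [8,8])
  i=8: ✗ (no rhs in [9,9])

5, 6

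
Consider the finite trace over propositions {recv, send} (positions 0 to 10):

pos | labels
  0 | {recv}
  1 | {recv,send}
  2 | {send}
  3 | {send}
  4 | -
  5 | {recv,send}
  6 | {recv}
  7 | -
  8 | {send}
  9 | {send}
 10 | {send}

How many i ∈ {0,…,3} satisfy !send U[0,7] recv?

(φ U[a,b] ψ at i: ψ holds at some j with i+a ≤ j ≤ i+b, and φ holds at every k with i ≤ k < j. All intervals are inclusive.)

Evaluate at each i in [0,3]:
  i=0: ✓ (rhs at j=0)
  i=1: ✓ (rhs at j=1)
  i=2: ✗ (lhs fails at k=2 before rhs at j=5)
  i=3: ✗ (lhs fails at k=3 before rhs at j=5)
Positions where it holds: {0, 1} → 2.

2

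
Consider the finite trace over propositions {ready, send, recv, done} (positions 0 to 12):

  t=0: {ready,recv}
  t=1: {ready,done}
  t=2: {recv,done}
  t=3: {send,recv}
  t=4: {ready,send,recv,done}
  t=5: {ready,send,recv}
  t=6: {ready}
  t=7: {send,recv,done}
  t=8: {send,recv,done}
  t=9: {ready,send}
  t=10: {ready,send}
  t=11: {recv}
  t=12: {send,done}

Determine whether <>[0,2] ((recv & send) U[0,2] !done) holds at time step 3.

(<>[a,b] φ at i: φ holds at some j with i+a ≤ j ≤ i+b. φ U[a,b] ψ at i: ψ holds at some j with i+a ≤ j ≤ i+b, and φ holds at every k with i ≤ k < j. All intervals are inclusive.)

Yes

Check ((recv & send) U[0,2] !done) at each j in [3,5]:
  j=3: holds
  j=4: holds
  j=5: holds
Found at j=3 → formula holds.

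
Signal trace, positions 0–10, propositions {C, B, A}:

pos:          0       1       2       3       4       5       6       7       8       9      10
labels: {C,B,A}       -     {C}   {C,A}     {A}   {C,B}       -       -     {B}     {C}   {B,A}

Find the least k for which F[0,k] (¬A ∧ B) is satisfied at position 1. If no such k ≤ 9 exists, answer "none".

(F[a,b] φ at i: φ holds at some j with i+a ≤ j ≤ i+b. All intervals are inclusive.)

Scan j = 1,2,… for (¬A ∧ B):
  j=1: fails
  j=2: fails
  j=3: fails
  j=4: fails
  j=5: holds
First hit at j=5, so smallest k = 5-1 = 4.

4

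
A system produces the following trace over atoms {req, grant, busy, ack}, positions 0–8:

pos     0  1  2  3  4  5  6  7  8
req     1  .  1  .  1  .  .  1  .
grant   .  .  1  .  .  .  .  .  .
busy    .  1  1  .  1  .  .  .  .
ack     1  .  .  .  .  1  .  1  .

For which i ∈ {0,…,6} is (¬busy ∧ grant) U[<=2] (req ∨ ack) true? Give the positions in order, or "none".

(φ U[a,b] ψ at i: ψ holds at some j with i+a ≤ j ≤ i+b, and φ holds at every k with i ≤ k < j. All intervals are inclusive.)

0, 2, 4, 5

Evaluate at each i in [0,6]:
  i=0: ✓ (rhs at j=0)
  i=1: ✗ (lhs fails at k=1 before rhs at j=2)
  i=2: ✓ (rhs at j=2)
  i=3: ✗ (lhs fails at k=3 before rhs at j=4)
  i=4: ✓ (rhs at j=4)
  i=5: ✓ (rhs at j=5)
  i=6: ✗ (lhs fails at k=6 before rhs at j=7)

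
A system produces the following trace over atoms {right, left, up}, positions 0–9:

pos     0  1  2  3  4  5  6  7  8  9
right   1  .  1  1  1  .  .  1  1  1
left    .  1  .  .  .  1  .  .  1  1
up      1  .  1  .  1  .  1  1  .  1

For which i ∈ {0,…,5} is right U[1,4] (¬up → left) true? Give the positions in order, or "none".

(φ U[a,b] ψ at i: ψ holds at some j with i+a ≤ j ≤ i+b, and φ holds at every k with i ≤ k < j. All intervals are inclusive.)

Evaluate at each i in [0,5]:
  i=0: ✓ (rhs at j=1; lhs holds on [0,0])
  i=1: ✗ (lhs fails at k=1 before rhs at j=2)
  i=2: ✓ (rhs at j=4; lhs holds on [2,3])
  i=3: ✓ (rhs at j=4; lhs holds on [3,3])
  i=4: ✓ (rhs at j=5; lhs holds on [4,4])
  i=5: ✗ (lhs fails at k=5 before rhs at j=6)

0, 2, 3, 4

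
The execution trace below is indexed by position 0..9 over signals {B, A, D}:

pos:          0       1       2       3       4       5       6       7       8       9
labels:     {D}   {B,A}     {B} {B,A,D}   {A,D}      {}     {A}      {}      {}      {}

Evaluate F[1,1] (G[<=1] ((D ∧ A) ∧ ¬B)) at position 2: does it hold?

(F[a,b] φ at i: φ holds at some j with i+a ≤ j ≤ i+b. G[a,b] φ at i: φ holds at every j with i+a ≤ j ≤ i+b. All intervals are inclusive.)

False

Check G[<=1] ((D ∧ A) ∧ ¬B) at each j in [3,3]:
  j=3: fails at 3
No position in the window satisfies it → formula fails.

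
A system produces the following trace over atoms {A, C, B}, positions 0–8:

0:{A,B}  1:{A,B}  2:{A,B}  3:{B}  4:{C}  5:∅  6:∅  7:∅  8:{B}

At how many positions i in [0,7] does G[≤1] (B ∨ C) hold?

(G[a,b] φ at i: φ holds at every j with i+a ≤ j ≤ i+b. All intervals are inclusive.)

Evaluate at each i in [0,7]:
  i=0: ✓ (all of [0,1])
  i=1: ✓ (all of [1,2])
  i=2: ✓ (all of [2,3])
  i=3: ✓ (all of [3,4])
  i=4: ✗ (fails at j=5)
  i=5: ✗ (fails at j=5)
  i=6: ✗ (fails at j=6)
  i=7: ✗ (fails at j=7)
Positions where it holds: {0, 1, 2, 3} → 4.

4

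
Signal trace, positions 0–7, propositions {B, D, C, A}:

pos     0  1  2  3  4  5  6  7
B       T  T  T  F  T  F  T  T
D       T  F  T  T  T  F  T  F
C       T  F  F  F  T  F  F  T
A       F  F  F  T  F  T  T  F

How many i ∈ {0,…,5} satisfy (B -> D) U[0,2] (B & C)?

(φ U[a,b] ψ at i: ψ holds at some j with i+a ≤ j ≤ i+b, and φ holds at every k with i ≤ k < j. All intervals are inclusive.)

Evaluate at each i in [0,5]:
  i=0: ✓ (rhs at j=0)
  i=1: ✗ (no rhs in [1,3])
  i=2: ✓ (rhs at j=4; lhs holds on [2,3])
  i=3: ✓ (rhs at j=4; lhs holds on [3,3])
  i=4: ✓ (rhs at j=4)
  i=5: ✓ (rhs at j=7; lhs holds on [5,6])
Positions where it holds: {0, 2, 3, 4, 5} → 5.

5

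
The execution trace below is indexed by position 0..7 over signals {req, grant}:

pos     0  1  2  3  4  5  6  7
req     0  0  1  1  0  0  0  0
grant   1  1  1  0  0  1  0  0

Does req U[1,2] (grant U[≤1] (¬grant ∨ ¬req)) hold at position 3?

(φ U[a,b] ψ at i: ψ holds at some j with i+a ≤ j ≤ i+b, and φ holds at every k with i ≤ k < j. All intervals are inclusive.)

Yes

Need some j in [4,5] with (grant U[≤1] (¬grant ∨ ¬req)), and req at every k in [3,j-1].
  j=4: (grant U[≤1] (¬grant ∨ ¬req)) holds; req holds at every k in [3,3] → satisfied.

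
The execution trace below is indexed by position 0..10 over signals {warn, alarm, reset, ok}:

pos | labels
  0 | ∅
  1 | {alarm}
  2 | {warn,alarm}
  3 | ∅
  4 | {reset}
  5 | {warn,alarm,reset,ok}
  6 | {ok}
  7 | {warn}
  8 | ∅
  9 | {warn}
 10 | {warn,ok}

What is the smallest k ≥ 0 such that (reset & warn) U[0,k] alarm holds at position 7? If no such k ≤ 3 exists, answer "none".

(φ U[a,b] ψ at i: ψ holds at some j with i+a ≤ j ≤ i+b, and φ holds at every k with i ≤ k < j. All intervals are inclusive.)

none

Need earliest j ≥ 7 with alarm, and (reset & warn) at every k in [7,j-1].
  j=7: rhs fails.
  j=8: rhs fails.
  j=9: rhs fails.
  j=10: rhs fails.
No witness within the range → none.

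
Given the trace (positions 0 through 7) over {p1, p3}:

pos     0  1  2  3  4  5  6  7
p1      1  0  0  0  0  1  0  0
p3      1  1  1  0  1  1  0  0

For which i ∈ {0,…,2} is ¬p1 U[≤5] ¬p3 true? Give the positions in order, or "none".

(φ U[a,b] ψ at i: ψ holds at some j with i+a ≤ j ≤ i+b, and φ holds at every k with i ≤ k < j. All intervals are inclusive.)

Evaluate at each i in [0,2]:
  i=0: ✗ (lhs fails at k=0 before rhs at j=3)
  i=1: ✓ (rhs at j=3; lhs holds on [1,2])
  i=2: ✓ (rhs at j=3; lhs holds on [2,2])

1, 2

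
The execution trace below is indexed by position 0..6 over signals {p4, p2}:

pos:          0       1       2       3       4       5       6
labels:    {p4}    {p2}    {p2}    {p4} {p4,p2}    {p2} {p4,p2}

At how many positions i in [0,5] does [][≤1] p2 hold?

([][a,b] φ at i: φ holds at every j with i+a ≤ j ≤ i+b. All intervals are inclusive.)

Evaluate at each i in [0,5]:
  i=0: ✗ (fails at j=0)
  i=1: ✓ (all of [1,2])
  i=2: ✗ (fails at j=3)
  i=3: ✗ (fails at j=3)
  i=4: ✓ (all of [4,5])
  i=5: ✓ (all of [5,6])
Positions where it holds: {1, 4, 5} → 3.

3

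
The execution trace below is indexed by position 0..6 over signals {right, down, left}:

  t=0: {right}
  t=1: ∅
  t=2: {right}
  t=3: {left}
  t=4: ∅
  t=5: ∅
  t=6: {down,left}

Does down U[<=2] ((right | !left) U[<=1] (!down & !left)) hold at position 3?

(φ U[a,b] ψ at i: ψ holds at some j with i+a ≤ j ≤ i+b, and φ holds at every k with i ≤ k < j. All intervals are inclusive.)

False

Need some j in [3,5] with ((right | !left) U[<=1] (!down & !left)), and down at every k in [3,j-1].
  j=3: ((right | !left) U[<=1] (!down & !left)) — fails.
  j=4: ((right | !left) U[<=1] (!down & !left)) holds, but down fails at k=3 → not this j.
  j=5: ((right | !left) U[<=1] (!down & !left)) holds, but down fails at k=3 → not this j.
No j in the window works → until fails.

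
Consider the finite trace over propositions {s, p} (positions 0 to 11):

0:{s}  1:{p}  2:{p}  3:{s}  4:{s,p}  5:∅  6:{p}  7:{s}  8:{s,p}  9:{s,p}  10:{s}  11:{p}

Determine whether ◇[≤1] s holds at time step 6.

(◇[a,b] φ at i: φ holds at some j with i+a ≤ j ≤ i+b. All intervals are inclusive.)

Check s at each j in [6,7]:
  j=6: false
  j=7: true
Found at j=7 → formula holds.

True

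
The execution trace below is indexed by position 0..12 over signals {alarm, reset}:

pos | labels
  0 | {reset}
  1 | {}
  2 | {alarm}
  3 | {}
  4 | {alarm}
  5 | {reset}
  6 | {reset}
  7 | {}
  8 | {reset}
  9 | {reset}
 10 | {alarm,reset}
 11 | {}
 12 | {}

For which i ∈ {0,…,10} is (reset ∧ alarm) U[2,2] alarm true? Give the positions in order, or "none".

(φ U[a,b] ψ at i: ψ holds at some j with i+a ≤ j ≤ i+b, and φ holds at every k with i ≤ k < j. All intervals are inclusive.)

Evaluate at each i in [0,10]:
  i=0: ✗ (lhs fails at k=0 before rhs at j=2)
  i=1: ✗ (no rhs in [3,3])
  i=2: ✗ (lhs fails at k=2 before rhs at j=4)
  i=3: ✗ (no rhs in [5,5])
  i=4: ✗ (no rhs in [6,6])
  i=5: ✗ (no rhs in [7,7])
  i=6: ✗ (no rhs in [8,8])
  i=7: ✗ (no rhs in [9,9])
  i=8: ✗ (lhs fails at k=8 before rhs at j=10)
  i=9: ✗ (no rhs in [11,11])
  i=10: ✗ (no rhs in [12,12])

none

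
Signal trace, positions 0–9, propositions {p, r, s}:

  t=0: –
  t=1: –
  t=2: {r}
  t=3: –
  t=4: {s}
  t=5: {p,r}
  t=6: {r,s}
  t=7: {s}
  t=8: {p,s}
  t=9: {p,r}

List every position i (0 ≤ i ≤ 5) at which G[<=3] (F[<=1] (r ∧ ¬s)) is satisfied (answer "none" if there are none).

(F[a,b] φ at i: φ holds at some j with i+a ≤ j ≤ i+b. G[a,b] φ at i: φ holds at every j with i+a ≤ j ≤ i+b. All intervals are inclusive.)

none

Evaluate at each i in [0,5]:
  i=0: ✗ (fails at j=0)
  i=1: ✗ (fails at j=3)
  i=2: ✗ (fails at j=3)
  i=3: ✗ (fails at j=3)
  i=4: ✗ (fails at j=6)
  i=5: ✗ (fails at j=6)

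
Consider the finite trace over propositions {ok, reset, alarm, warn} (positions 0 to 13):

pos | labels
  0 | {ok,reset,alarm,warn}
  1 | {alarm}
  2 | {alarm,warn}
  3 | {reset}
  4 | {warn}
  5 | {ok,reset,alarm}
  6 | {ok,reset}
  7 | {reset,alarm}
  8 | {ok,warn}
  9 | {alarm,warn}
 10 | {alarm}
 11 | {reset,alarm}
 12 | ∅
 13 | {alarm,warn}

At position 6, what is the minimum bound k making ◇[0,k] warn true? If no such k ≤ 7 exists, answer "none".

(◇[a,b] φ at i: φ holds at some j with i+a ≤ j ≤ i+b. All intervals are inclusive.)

Scan j = 6,7,… for warn:
  j=6: fails
  j=7: fails
  j=8: holds
First hit at j=8, so smallest k = 8-6 = 2.

2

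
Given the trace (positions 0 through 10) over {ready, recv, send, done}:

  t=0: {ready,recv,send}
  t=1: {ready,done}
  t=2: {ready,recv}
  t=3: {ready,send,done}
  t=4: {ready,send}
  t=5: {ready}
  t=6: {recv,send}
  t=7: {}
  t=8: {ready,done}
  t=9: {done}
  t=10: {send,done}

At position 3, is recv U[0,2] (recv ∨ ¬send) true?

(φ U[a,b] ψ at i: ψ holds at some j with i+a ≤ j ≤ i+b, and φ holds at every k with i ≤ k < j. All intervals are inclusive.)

Does not hold

Need some j in [3,5] with (recv ∨ ¬send), and recv at every k in [3,j-1].
  j=3: (recv ∨ ¬send) false.
  j=4: (recv ∨ ¬send) false.
  j=5: (recv ∨ ¬send) holds, but recv fails at k=3 → not this j.
No j in the window works → until fails.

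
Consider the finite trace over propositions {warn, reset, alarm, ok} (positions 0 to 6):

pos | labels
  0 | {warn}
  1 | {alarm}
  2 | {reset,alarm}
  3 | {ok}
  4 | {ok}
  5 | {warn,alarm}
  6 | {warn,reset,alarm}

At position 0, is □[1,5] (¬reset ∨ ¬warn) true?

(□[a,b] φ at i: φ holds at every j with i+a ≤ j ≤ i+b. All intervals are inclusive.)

Check (¬reset ∨ ¬warn) at every j in [1,5]:
  j=1: true
  j=2: true
  j=3: true
  j=4: true
  j=5: true
All positions satisfy it → formula holds.

Yes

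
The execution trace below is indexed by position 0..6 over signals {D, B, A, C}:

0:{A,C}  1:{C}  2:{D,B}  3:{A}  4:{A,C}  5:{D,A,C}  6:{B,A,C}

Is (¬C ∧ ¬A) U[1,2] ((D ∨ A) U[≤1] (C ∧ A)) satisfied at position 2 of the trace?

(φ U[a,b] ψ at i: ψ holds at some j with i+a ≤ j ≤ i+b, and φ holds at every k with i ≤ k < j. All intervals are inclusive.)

Need some j in [3,4] with ((D ∨ A) U[≤1] (C ∧ A)), and (¬C ∧ ¬A) at every k in [2,j-1].
  j=3: ((D ∨ A) U[≤1] (C ∧ A)) holds; (¬C ∧ ¬A) holds at every k in [2,2] → satisfied.

Yes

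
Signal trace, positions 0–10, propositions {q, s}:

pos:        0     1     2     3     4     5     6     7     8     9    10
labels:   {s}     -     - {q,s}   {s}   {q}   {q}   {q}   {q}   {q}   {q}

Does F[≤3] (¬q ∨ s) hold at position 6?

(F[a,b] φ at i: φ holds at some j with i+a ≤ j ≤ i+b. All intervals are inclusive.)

False

Check (¬q ∨ s) at each j in [6,9]:
  j=6: false
  j=7: false
  j=8: false
  j=9: false
No position in the window satisfies it → formula fails.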